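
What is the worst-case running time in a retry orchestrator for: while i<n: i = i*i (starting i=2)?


Reasoning: squaring drives double-exponential growth; iterations ~ log log n
Complexity: O(log log n)

O(log log n)


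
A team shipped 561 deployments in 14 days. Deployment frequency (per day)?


Formula: deployments per day = releases / days
= 561 / 14
= 40.071 deploys/day
(equivalently, 280.5 deploys/week)

40.071 deploys/day


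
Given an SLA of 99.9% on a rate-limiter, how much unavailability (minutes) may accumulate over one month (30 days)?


Formula: allowed downtime = period * (100 - SLA) / 100
Period (month (30 days)) = 43200 minutes
Unavailability fraction = (100 - 99.9) / 100
Allowed downtime = 43200 * (100 - 99.9) / 100
Allowed downtime = 43.2 minutes

43.2 minutes


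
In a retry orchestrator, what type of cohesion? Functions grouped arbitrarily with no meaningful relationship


Reasoning: Worst: random grouping
Type: Coincidental cohesion

Coincidental cohesion


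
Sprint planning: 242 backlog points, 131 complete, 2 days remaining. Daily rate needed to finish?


Formula: Required rate = Remaining points / Days left
Remaining = 242 - 131 = 111 points
Required rate = 111 / 2 = 55.5 points/day

55.5 points/day


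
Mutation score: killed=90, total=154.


Mutation score = killed / total * 100
Mutation score = 90 / 154 * 100
Mutation score = 58.44%

58.44%


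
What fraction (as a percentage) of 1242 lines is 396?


Coverage = covered / total * 100
Coverage = 396 / 1242 * 100
Coverage = 31.88%

31.88%


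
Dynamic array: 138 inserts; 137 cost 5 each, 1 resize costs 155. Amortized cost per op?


Formula: Amortized cost = Total cost / Operations
Total cost = (137 * 5) + (1 * 155)
Total cost = 685 + 155 = 840
Amortized = 840 / 138 = 6.087

6.087


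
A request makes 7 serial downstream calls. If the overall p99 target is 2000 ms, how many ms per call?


Formula: per_stage = total_budget / stages
per_stage = 2000 / 7
per_stage = 285.71 ms

285.71 ms


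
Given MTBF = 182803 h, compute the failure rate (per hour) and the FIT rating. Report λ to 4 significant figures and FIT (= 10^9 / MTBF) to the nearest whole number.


Formula: λ = 1 / MTBF; FIT = λ × 1e9 = 1e9 / MTBF
λ = 1 / 182803 ≈ 5.470e-06 failures/hour
FIT = 1e9 / 182803 ≈ 5470 failures per 1e9 hours (nearest whole number)

λ = 5.470e-06 /h, FIT = 5470


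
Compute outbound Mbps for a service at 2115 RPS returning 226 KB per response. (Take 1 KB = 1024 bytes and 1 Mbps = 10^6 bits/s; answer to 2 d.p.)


Formula: Mbps = payload_bytes * RPS * 8 / 1e6
Payload per request = 226 KB = 226 * 1024 = 231424 bytes
Total bytes/sec = 231424 * 2115 = 489461760
Total bits/sec = 489461760 * 8 = 3915694080
Mbps = 3915694080 / 1e6 = 3915.69

3915.69 Mbps


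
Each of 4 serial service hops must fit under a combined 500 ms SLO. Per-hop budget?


Formula: per_stage = total_budget / stages
per_stage = 500 / 4
per_stage = 125.0 ms

125.0 ms


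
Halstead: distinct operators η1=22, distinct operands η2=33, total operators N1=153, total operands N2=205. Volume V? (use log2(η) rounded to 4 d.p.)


Formula: V = N * log2(η), where N = N1 + N2 and η = η1 + η2
η = 22 + 33 = 55
N = 153 + 205 = 358
log2(55) ≈ 5.7814
V = 358 * 5.7814 = 2069.74

2069.74


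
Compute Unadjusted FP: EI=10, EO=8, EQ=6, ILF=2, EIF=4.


UFP = EI*4 + EO*5 + EQ*4 + ILF*10 + EIF*7
UFP = 10*4 + 8*5 + 6*4 + 2*10 + 4*7
UFP = 40 + 40 + 24 + 20 + 28
UFP = 152

152


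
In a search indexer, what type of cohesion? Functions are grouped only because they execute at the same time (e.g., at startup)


Reasoning: Related by timing only
Type: Temporal cohesion

Temporal cohesion


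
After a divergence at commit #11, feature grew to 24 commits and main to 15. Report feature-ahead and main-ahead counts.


Common ancestor: commit #11
feature commits after divergence: 24 - 11 = 13
main commits after divergence: 15 - 11 = 4
feature is 13 commits ahead of main
main is 4 commits ahead of feature

feature ahead: 13, main ahead: 4


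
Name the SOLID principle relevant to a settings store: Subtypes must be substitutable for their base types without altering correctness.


This describes the Liskov Substitution Principle (LSP)

Liskov Substitution Principle (LSP)


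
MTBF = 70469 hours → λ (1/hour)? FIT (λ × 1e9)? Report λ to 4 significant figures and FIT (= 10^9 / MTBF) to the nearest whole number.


Formula: λ = 1 / MTBF; FIT = λ × 1e9 = 1e9 / MTBF
λ = 1 / 70469 ≈ 1.419e-05 failures/hour
FIT = 1e9 / 70469 ≈ 14191 failures per 1e9 hours (nearest whole number)

λ = 1.419e-05 /h, FIT = 14191


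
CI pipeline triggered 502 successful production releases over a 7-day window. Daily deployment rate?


Formula: deployments per day = releases / days
= 502 / 7
= 71.714 deploys/day
(equivalently, 502.0 deploys/week)

71.714 deploys/day


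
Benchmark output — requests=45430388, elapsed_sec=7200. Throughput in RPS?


Formula: throughput = requests / seconds
throughput = 45430388 / 7200
throughput = 6309.78 requests/second

6309.78 requests/second


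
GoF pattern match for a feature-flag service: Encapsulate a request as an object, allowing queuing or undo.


This matches the Command pattern

Command


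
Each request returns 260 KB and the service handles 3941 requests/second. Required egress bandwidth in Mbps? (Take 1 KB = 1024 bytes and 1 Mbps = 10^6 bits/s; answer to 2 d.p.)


Formula: Mbps = payload_bytes * RPS * 8 / 1e6
Payload per request = 260 KB = 260 * 1024 = 266240 bytes
Total bytes/sec = 266240 * 3941 = 1049251840
Total bits/sec = 1049251840 * 8 = 8394014720
Mbps = 8394014720 / 1e6 = 8394.01

8394.01 Mbps


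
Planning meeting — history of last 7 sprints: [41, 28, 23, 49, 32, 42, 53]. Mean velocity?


Formula: Avg velocity = Total points / Number of sprints
Points: [41, 28, 23, 49, 32, 42, 53]
Sum = 41 + 28 + 23 + 49 + 32 + 42 + 53 = 268
Avg velocity = 268 / 7 = 38.29 points/sprint

38.29 points/sprint


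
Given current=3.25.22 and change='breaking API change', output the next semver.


Current: 3.25.22
Change category: 'breaking API change' → major bump
SemVer rule: major bump → increment MAJOR, reset MINOR and PATCH to 0
New: 4.0.0

4.0.0


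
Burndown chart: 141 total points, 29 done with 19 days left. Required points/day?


Formula: Required rate = Remaining points / Days left
Remaining = 141 - 29 = 112 points
Required rate = 112 / 19 = 5.89 points/day

5.89 points/day


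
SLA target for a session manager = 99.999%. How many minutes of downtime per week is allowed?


Formula: allowed downtime = period * (100 - SLA) / 100
Period (week) = 10080 minutes
Unavailability fraction = (100 - 99.999) / 100
Allowed downtime = 10080 * (100 - 99.999) / 100
Allowed downtime = 0.1008 minutes

0.1008 minutes


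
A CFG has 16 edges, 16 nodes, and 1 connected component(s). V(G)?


Formula: V(G) = E - N + 2P
V(G) = 16 - 16 + 2*1
V(G) = 0 + 2
V(G) = 2

2


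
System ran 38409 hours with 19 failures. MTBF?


Formula: MTBF = Total operating time / Number of failures
MTBF = 38409 / 19
MTBF = 2021.53 hours

2021.53 hours


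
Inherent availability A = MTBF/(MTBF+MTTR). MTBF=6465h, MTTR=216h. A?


Availability = MTBF / (MTBF + MTTR)
Availability = 6465 / (6465 + 216)
Availability = 6465 / 6681
Availability = 96.767%

96.767%


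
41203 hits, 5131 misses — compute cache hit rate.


Formula: hit rate = hits / (hits + misses) * 100
hit rate = 41203 / (41203 + 5131) * 100
hit rate = 41203 / 46334 * 100
hit rate = 88.93%

88.93%


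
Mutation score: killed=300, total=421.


Mutation score = killed / total * 100
Mutation score = 300 / 421 * 100
Mutation score = 71.26%

71.26%


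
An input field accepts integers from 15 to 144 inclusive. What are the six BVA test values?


Range: [15, 144]
Boundaries: just below min, min, min+1, max-1, max, just above max
Values: [14, 15, 16, 143, 144, 145]

[14, 15, 16, 143, 144, 145]


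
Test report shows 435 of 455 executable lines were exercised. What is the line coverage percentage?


Coverage = covered / total * 100
Coverage = 435 / 455 * 100
Coverage = 95.6%

95.6%


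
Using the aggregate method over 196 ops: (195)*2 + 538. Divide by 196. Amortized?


Formula: Amortized cost = Total cost / Operations
Total cost = (195 * 2) + (1 * 538)
Total cost = 390 + 538 = 928
Amortized = 928 / 196 = 4.7347

4.7347


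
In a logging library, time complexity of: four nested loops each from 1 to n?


Reasoning: four levels of nesting
Complexity: O(n^4)

O(n^4)


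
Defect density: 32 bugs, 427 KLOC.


Defect density = defects / KLOC
Defect density = 32 / 427
Defect density = 0.075 defects/KLOC

0.075 defects/KLOC


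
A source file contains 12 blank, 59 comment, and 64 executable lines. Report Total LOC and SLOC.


Total LOC = blank + comment + code
Total LOC = 12 + 59 + 64 = 135
SLOC (source only) = code = 64

Total LOC: 135, SLOC: 64


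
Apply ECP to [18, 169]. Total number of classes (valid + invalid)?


Valid range: [18, 169]
Class 1: x < 18 — invalid
Class 2: 18 ≤ x ≤ 169 — valid
Class 3: x > 169 — invalid
Total equivalence classes: 3

3 equivalence classes


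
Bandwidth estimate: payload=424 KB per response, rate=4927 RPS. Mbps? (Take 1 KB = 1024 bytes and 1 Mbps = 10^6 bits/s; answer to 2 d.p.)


Formula: Mbps = payload_bytes * RPS * 8 / 1e6
Payload per request = 424 KB = 424 * 1024 = 434176 bytes
Total bytes/sec = 434176 * 4927 = 2139185152
Total bits/sec = 2139185152 * 8 = 17113481216
Mbps = 17113481216 / 1e6 = 17113.48

17113.48 Mbps


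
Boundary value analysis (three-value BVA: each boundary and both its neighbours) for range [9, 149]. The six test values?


Range: [9, 149]
Boundaries: just below min, min, min+1, max-1, max, just above max
Values: [8, 9, 10, 148, 149, 150]

[8, 9, 10, 148, 149, 150]


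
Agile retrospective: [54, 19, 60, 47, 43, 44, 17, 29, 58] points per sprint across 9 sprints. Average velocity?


Formula: Avg velocity = Total points / Number of sprints
Points: [54, 19, 60, 47, 43, 44, 17, 29, 58]
Sum = 54 + 19 + 60 + 47 + 43 + 44 + 17 + 29 + 58 = 371
Avg velocity = 371 / 9 = 41.22 points/sprint

41.22 points/sprint


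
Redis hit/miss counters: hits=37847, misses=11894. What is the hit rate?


Formula: hit rate = hits / (hits + misses) * 100
hit rate = 37847 / (37847 + 11894) * 100
hit rate = 37847 / 49741 * 100
hit rate = 76.09%

76.09%


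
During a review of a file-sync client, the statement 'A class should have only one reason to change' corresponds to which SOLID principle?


This describes the Single Responsibility Principle (SRP)

Single Responsibility Principle (SRP)


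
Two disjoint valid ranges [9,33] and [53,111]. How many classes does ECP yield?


Valid ranges: [9,33] and [53,111]
Class 1: x < 9 — invalid
Class 2: 9 ≤ x ≤ 33 — valid
Class 3: 33 < x < 53 — invalid (gap between ranges)
Class 4: 53 ≤ x ≤ 111 — valid
Class 5: x > 111 — invalid
Total equivalence classes: 5

5 equivalence classes


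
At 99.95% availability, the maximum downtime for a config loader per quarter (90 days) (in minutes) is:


Formula: allowed downtime = period * (100 - SLA) / 100
Period (quarter (90 days)) = 129600 minutes
Unavailability fraction = (100 - 99.95) / 100
Allowed downtime = 129600 * (100 - 99.95) / 100
Allowed downtime = 64.8 minutes

64.8 minutes


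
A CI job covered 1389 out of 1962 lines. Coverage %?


Coverage = covered / total * 100
Coverage = 1389 / 1962 * 100
Coverage = 70.8%

70.8%


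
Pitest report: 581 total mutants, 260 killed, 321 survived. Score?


Mutation score = killed / total * 100
Mutation score = 260 / 581 * 100
Mutation score = 44.75%

44.75%


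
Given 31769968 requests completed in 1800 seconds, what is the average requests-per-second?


Formula: throughput = requests / seconds
throughput = 31769968 / 1800
throughput = 17649.98 requests/second

17649.98 requests/second


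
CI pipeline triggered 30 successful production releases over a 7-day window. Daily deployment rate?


Formula: deployments per day = releases / days
= 30 / 7
= 4.286 deploys/day
(equivalently, 30.0 deploys/week)

4.286 deploys/day


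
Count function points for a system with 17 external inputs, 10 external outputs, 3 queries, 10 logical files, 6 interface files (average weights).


UFP = EI*4 + EO*5 + EQ*4 + ILF*10 + EIF*7
UFP = 17*4 + 10*5 + 3*4 + 10*10 + 6*7
UFP = 68 + 50 + 12 + 100 + 42
UFP = 272

272


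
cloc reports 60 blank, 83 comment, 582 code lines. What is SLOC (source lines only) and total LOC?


Total LOC = blank + comment + code
Total LOC = 60 + 83 + 582 = 725
SLOC (source only) = code = 582

Total LOC: 725, SLOC: 582


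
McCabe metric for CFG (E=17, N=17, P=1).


Formula: V(G) = E - N + 2P
V(G) = 17 - 17 + 2*1
V(G) = 0 + 2
V(G) = 2

2


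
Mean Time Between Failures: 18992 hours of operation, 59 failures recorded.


Formula: MTBF = Total operating time / Number of failures
MTBF = 18992 / 59
MTBF = 321.9 hours

321.9 hours


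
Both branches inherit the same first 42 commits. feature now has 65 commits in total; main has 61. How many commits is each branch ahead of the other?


Common ancestor: commit #42
feature commits after divergence: 65 - 42 = 23
main commits after divergence: 61 - 42 = 19
feature is 23 commits ahead of main
main is 19 commits ahead of feature

feature ahead: 23, main ahead: 19


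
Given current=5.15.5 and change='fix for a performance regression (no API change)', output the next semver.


Current: 5.15.5
Change category: 'fix for a performance regression (no API change)' → patch bump
SemVer rule: patch bump → increment PATCH (MAJOR and MINOR unchanged)
New: 5.15.6

5.15.6


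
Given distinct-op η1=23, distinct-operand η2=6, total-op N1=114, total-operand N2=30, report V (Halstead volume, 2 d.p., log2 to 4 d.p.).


Formula: V = N * log2(η), where N = N1 + N2 and η = η1 + η2
η = 23 + 6 = 29
N = 114 + 30 = 144
log2(29) ≈ 4.8580
V = 144 * 4.8580 = 699.55

699.55


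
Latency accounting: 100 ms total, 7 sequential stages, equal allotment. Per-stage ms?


Formula: per_stage = total_budget / stages
per_stage = 100 / 7
per_stage = 14.29 ms

14.29 ms


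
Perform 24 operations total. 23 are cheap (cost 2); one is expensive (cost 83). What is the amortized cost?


Formula: Amortized cost = Total cost / Operations
Total cost = (23 * 2) + (1 * 83)
Total cost = 46 + 83 = 129
Amortized = 129 / 24 = 5.375

5.375


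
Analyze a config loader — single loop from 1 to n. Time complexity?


Reasoning: one pass through n items
Complexity: O(n)

O(n)


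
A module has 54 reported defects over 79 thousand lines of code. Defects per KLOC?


Defect density = defects / KLOC
Defect density = 54 / 79
Defect density = 0.684 defects/KLOC

0.684 defects/KLOC


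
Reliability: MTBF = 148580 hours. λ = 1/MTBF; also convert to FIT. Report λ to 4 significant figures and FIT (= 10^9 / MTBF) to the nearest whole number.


Formula: λ = 1 / MTBF; FIT = λ × 1e9 = 1e9 / MTBF
λ = 1 / 148580 ≈ 6.730e-06 failures/hour
FIT = 1e9 / 148580 ≈ 6730 failures per 1e9 hours (nearest whole number)

λ = 6.730e-06 /h, FIT = 6730


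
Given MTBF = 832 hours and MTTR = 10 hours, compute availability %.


Availability = MTBF / (MTBF + MTTR)
Availability = 832 / (832 + 10)
Availability = 832 / 842
Availability = 98.8124%

98.8124%


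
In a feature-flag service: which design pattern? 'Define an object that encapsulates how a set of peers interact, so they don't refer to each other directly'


This matches the Mediator pattern

Mediator


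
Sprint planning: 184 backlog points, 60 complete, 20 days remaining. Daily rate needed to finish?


Formula: Required rate = Remaining points / Days left
Remaining = 184 - 60 = 124 points
Required rate = 124 / 20 = 6.2 points/day

6.2 points/day


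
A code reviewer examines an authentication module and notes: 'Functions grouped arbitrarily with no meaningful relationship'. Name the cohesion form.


Reasoning: Worst: random grouping
Type: Coincidental cohesion

Coincidental cohesion


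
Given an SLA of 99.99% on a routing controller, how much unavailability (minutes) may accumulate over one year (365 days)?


Formula: allowed downtime = period * (100 - SLA) / 100
Period (year (365 days)) = 525600 minutes
Unavailability fraction = (100 - 99.99) / 100
Allowed downtime = 525600 * (100 - 99.99) / 100
Allowed downtime = 52.56 minutes

52.56 minutes


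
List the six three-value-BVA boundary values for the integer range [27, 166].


Range: [27, 166]
Boundaries: just below min, min, min+1, max-1, max, just above max
Values: [26, 27, 28, 165, 166, 167]

[26, 27, 28, 165, 166, 167]


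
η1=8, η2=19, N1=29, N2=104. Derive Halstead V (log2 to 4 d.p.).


Formula: V = N * log2(η), where N = N1 + N2 and η = η1 + η2
η = 8 + 19 = 27
N = 29 + 104 = 133
log2(27) ≈ 4.7549
V = 133 * 4.7549 = 632.40

632.40


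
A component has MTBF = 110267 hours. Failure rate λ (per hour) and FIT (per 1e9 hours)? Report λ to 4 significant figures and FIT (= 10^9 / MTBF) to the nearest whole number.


Formula: λ = 1 / MTBF; FIT = λ × 1e9 = 1e9 / MTBF
λ = 1 / 110267 ≈ 9.069e-06 failures/hour
FIT = 1e9 / 110267 ≈ 9069 failures per 1e9 hours (nearest whole number)

λ = 9.069e-06 /h, FIT = 9069


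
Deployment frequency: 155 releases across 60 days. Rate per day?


Formula: deployments per day = releases / days
= 155 / 60
= 2.583 deploys/day
(equivalently, 18.08 deploys/week)

2.583 deploys/day


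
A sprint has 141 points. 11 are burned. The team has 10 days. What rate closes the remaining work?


Formula: Required rate = Remaining points / Days left
Remaining = 141 - 11 = 130 points
Required rate = 130 / 10 = 13.0 points/day

13.0 points/day


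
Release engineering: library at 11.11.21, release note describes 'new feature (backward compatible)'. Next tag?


Current: 11.11.21
Change category: 'new feature (backward compatible)' → minor bump
SemVer rule: minor bump → increment MINOR, reset PATCH to 0 (MAJOR unchanged)
New: 11.12.0

11.12.0


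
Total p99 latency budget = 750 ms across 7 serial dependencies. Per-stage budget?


Formula: per_stage = total_budget / stages
per_stage = 750 / 7
per_stage = 107.14 ms

107.14 ms


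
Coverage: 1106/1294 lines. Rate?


Coverage = covered / total * 100
Coverage = 1106 / 1294 * 100
Coverage = 85.47%

85.47%


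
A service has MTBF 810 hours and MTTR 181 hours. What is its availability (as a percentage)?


Availability = MTBF / (MTBF + MTTR)
Availability = 810 / (810 + 181)
Availability = 810 / 991
Availability = 81.7356%

81.7356%


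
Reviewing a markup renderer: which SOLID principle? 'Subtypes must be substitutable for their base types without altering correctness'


This describes the Liskov Substitution Principle (LSP)

Liskov Substitution Principle (LSP)


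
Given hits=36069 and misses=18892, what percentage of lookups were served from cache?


Formula: hit rate = hits / (hits + misses) * 100
hit rate = 36069 / (36069 + 18892) * 100
hit rate = 36069 / 54961 * 100
hit rate = 65.63%

65.63%


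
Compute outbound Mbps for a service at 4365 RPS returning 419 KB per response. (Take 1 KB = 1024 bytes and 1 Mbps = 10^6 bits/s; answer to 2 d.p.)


Formula: Mbps = payload_bytes * RPS * 8 / 1e6
Payload per request = 419 KB = 419 * 1024 = 429056 bytes
Total bytes/sec = 429056 * 4365 = 1872829440
Total bits/sec = 1872829440 * 8 = 14982635520
Mbps = 14982635520 / 1e6 = 14982.64

14982.64 Mbps


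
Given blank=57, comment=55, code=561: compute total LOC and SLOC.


Total LOC = blank + comment + code
Total LOC = 57 + 55 + 561 = 673
SLOC (source only) = code = 561

Total LOC: 673, SLOC: 561


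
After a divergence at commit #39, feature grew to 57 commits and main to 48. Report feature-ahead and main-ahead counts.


Common ancestor: commit #39
feature commits after divergence: 57 - 39 = 18
main commits after divergence: 48 - 39 = 9
feature is 18 commits ahead of main
main is 9 commits ahead of feature

feature ahead: 18, main ahead: 9


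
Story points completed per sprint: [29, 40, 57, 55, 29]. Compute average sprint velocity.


Formula: Avg velocity = Total points / Number of sprints
Points: [29, 40, 57, 55, 29]
Sum = 29 + 40 + 57 + 55 + 29 = 210
Avg velocity = 210 / 5 = 42.0 points/sprint

42.0 points/sprint


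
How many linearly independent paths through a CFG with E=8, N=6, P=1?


Formula: V(G) = E - N + 2P
V(G) = 8 - 6 + 2*1
V(G) = 2 + 2
V(G) = 4

4


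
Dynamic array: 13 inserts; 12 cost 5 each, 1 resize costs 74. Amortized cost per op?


Formula: Amortized cost = Total cost / Operations
Total cost = (12 * 5) + (1 * 74)
Total cost = 60 + 74 = 134
Amortized = 134 / 13 = 10.3077

10.3077


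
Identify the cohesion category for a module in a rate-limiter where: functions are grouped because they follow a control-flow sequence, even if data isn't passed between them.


Reasoning: Grouped by order of execution within a routine, not by data flow
Type: Procedural cohesion

Procedural cohesion


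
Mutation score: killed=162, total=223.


Mutation score = killed / total * 100
Mutation score = 162 / 223 * 100
Mutation score = 72.65%

72.65%


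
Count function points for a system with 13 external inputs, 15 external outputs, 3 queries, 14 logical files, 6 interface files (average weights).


UFP = EI*4 + EO*5 + EQ*4 + ILF*10 + EIF*7
UFP = 13*4 + 15*5 + 3*4 + 14*10 + 6*7
UFP = 52 + 75 + 12 + 140 + 42
UFP = 321

321


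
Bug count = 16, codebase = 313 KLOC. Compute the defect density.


Defect density = defects / KLOC
Defect density = 16 / 313
Defect density = 0.051 defects/KLOC

0.051 defects/KLOC


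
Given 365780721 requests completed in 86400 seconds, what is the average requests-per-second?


Formula: throughput = requests / seconds
throughput = 365780721 / 86400
throughput = 4233.57 requests/second

4233.57 requests/second


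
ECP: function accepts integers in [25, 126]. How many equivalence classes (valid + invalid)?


Valid range: [25, 126]
Class 1: x < 25 — invalid
Class 2: 25 ≤ x ≤ 126 — valid
Class 3: x > 126 — invalid
Total equivalence classes: 3

3 equivalence classes


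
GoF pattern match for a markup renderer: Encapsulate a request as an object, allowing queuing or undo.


This matches the Command pattern

Command


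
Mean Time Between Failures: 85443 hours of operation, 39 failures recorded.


Formula: MTBF = Total operating time / Number of failures
MTBF = 85443 / 39
MTBF = 2190.85 hours

2190.85 hours


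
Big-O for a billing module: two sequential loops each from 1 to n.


Reasoning: sequential dominates: O(n) + O(n) = O(n)
Complexity: O(n)

O(n)


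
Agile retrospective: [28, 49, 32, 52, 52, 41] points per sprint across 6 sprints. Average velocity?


Formula: Avg velocity = Total points / Number of sprints
Points: [28, 49, 32, 52, 52, 41]
Sum = 28 + 49 + 32 + 52 + 52 + 41 = 254
Avg velocity = 254 / 6 = 42.33 points/sprint

42.33 points/sprint


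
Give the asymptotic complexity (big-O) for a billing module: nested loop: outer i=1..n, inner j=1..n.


Reasoning: n iterations times n iterations
Complexity: O(n^2)

O(n^2)


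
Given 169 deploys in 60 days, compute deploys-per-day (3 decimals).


Formula: deployments per day = releases / days
= 169 / 60
= 2.817 deploys/day
(equivalently, 19.72 deploys/week)

2.817 deploys/day


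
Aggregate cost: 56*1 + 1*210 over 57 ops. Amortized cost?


Formula: Amortized cost = Total cost / Operations
Total cost = (56 * 1) + (1 * 210)
Total cost = 56 + 210 = 266
Amortized = 266 / 57 = 4.6667

4.6667


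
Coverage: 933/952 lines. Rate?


Coverage = covered / total * 100
Coverage = 933 / 952 * 100
Coverage = 98.0%

98.0%


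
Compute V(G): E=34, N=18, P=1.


Formula: V(G) = E - N + 2P
V(G) = 34 - 18 + 2*1
V(G) = 16 + 2
V(G) = 18

18


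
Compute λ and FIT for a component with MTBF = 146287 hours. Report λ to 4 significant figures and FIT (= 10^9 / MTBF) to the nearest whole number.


Formula: λ = 1 / MTBF; FIT = λ × 1e9 = 1e9 / MTBF
λ = 1 / 146287 ≈ 6.836e-06 failures/hour
FIT = 1e9 / 146287 ≈ 6836 failures per 1e9 hours (nearest whole number)

λ = 6.836e-06 /h, FIT = 6836


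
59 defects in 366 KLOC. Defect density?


Defect density = defects / KLOC
Defect density = 59 / 366
Defect density = 0.161 defects/KLOC

0.161 defects/KLOC


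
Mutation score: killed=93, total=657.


Mutation score = killed / total * 100
Mutation score = 93 / 657 * 100
Mutation score = 14.16%

14.16%


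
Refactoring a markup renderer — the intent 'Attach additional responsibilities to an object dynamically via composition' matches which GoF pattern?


This matches the Decorator pattern

Decorator


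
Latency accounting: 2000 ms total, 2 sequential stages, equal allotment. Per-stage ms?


Formula: per_stage = total_budget / stages
per_stage = 2000 / 2
per_stage = 1000.0 ms

1000.0 ms


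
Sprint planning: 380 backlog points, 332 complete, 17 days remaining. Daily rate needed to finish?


Formula: Required rate = Remaining points / Days left
Remaining = 380 - 332 = 48 points
Required rate = 48 / 17 = 2.82 points/day

2.82 points/day


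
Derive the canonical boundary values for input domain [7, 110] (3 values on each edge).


Range: [7, 110]
Boundaries: just below min, min, min+1, max-1, max, just above max
Values: [6, 7, 8, 109, 110, 111]

[6, 7, 8, 109, 110, 111]


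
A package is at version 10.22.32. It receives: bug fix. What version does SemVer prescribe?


Current: 10.22.32
Change category: 'bug fix' → patch bump
SemVer rule: patch bump → increment PATCH (MAJOR and MINOR unchanged)
New: 10.22.33

10.22.33


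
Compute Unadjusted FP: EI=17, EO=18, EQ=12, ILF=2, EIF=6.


UFP = EI*4 + EO*5 + EQ*4 + ILF*10 + EIF*7
UFP = 17*4 + 18*5 + 12*4 + 2*10 + 6*7
UFP = 68 + 90 + 48 + 20 + 42
UFP = 268

268


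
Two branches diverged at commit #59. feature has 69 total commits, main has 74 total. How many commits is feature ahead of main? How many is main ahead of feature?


Common ancestor: commit #59
feature commits after divergence: 69 - 59 = 10
main commits after divergence: 74 - 59 = 15
feature is 10 commits ahead of main
main is 15 commits ahead of feature

feature ahead: 10, main ahead: 15


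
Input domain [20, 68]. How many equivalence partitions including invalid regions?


Valid range: [20, 68]
Class 1: x < 20 — invalid
Class 2: 20 ≤ x ≤ 68 — valid
Class 3: x > 68 — invalid
Total equivalence classes: 3

3 equivalence classes


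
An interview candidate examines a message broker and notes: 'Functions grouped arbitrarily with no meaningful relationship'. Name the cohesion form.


Reasoning: Worst: random grouping
Type: Coincidental cohesion

Coincidental cohesion


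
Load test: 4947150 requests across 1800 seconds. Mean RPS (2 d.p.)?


Formula: throughput = requests / seconds
throughput = 4947150 / 1800
throughput = 2748.42 requests/second

2748.42 requests/second


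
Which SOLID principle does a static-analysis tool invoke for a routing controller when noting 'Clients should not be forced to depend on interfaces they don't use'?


This describes the Interface Segregation Principle (ISP)

Interface Segregation Principle (ISP)


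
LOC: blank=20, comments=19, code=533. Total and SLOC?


Total LOC = blank + comment + code
Total LOC = 20 + 19 + 533 = 572
SLOC (source only) = code = 533

Total LOC: 572, SLOC: 533


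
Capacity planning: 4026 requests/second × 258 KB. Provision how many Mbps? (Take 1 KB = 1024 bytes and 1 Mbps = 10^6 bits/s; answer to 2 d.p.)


Formula: Mbps = payload_bytes * RPS * 8 / 1e6
Payload per request = 258 KB = 258 * 1024 = 264192 bytes
Total bytes/sec = 264192 * 4026 = 1063636992
Total bits/sec = 1063636992 * 8 = 8509095936
Mbps = 8509095936 / 1e6 = 8509.1

8509.1 Mbps


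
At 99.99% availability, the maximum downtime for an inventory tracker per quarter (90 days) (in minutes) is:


Formula: allowed downtime = period * (100 - SLA) / 100
Period (quarter (90 days)) = 129600 minutes
Unavailability fraction = (100 - 99.99) / 100
Allowed downtime = 129600 * (100 - 99.99) / 100
Allowed downtime = 12.96 minutes

12.96 minutes


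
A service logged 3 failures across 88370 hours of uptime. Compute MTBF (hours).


Formula: MTBF = Total operating time / Number of failures
MTBF = 88370 / 3
MTBF = 29456.67 hours

29456.67 hours


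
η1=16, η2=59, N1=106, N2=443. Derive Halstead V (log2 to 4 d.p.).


Formula: V = N * log2(η), where N = N1 + N2 and η = η1 + η2
η = 16 + 59 = 75
N = 106 + 443 = 549
log2(75) ≈ 6.2288
V = 549 * 6.2288 = 3419.61

3419.61


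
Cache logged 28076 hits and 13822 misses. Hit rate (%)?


Formula: hit rate = hits / (hits + misses) * 100
hit rate = 28076 / (28076 + 13822) * 100
hit rate = 28076 / 41898 * 100
hit rate = 67.01%

67.01%


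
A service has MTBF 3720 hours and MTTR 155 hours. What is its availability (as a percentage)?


Availability = MTBF / (MTBF + MTTR)
Availability = 3720 / (3720 + 155)
Availability = 3720 / 3875
Availability = 96.0%

96.0%


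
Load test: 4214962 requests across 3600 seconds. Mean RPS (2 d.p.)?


Formula: throughput = requests / seconds
throughput = 4214962 / 3600
throughput = 1170.82 requests/second

1170.82 requests/second


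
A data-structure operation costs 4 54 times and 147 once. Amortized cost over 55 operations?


Formula: Amortized cost = Total cost / Operations
Total cost = (54 * 4) + (1 * 147)
Total cost = 216 + 147 = 363
Amortized = 363 / 55 = 6.6

6.6


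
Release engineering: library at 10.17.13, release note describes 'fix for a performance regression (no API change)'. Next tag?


Current: 10.17.13
Change category: 'fix for a performance regression (no API change)' → patch bump
SemVer rule: patch bump → increment PATCH (MAJOR and MINOR unchanged)
New: 10.17.14

10.17.14


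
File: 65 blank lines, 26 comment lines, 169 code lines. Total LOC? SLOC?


Total LOC = blank + comment + code
Total LOC = 65 + 26 + 169 = 260
SLOC (source only) = code = 169

Total LOC: 260, SLOC: 169


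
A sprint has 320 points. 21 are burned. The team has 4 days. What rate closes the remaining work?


Formula: Required rate = Remaining points / Days left
Remaining = 320 - 21 = 299 points
Required rate = 299 / 4 = 74.75 points/day

74.75 points/day


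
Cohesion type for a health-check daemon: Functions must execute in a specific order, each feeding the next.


Reasoning: Output of one is input to next
Type: Sequential cohesion

Sequential cohesion


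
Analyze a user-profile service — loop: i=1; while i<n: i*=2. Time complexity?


Reasoning: i doubles each step so iterations are log2(n)
Complexity: O(log n)

O(log n)


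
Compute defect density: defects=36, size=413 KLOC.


Defect density = defects / KLOC
Defect density = 36 / 413
Defect density = 0.087 defects/KLOC

0.087 defects/KLOC


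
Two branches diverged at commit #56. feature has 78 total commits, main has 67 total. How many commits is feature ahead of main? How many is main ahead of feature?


Common ancestor: commit #56
feature commits after divergence: 78 - 56 = 22
main commits after divergence: 67 - 56 = 11
feature is 22 commits ahead of main
main is 11 commits ahead of feature

feature ahead: 22, main ahead: 11


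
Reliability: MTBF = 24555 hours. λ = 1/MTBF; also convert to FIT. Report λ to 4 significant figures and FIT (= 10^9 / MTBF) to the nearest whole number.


Formula: λ = 1 / MTBF; FIT = λ × 1e9 = 1e9 / MTBF
λ = 1 / 24555 ≈ 4.072e-05 failures/hour
FIT = 1e9 / 24555 ≈ 40725 failures per 1e9 hours (nearest whole number)

λ = 4.072e-05 /h, FIT = 40725


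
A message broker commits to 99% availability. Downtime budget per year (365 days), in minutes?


Formula: allowed downtime = period * (100 - SLA) / 100
Period (year (365 days)) = 525600 minutes
Unavailability fraction = (100 - 99.0) / 100
Allowed downtime = 525600 * (100 - 99.0) / 100
Allowed downtime = 5256.0 minutes

5256.0 minutes


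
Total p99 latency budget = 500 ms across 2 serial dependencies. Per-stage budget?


Formula: per_stage = total_budget / stages
per_stage = 500 / 2
per_stage = 250.0 ms

250.0 ms


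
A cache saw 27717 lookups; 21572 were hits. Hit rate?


Formula: hit rate = hits / (hits + misses) * 100
hit rate = 21572 / (21572 + 6145) * 100
hit rate = 21572 / 27717 * 100
hit rate = 77.83%

77.83%


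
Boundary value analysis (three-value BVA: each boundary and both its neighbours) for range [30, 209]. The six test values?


Range: [30, 209]
Boundaries: just below min, min, min+1, max-1, max, just above max
Values: [29, 30, 31, 208, 209, 210]

[29, 30, 31, 208, 209, 210]


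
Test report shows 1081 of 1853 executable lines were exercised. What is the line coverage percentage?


Coverage = covered / total * 100
Coverage = 1081 / 1853 * 100
Coverage = 58.34%

58.34%


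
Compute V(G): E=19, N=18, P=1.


Formula: V(G) = E - N + 2P
V(G) = 19 - 18 + 2*1
V(G) = 1 + 2
V(G) = 3

3


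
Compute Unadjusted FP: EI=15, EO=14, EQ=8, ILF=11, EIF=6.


UFP = EI*4 + EO*5 + EQ*4 + ILF*10 + EIF*7
UFP = 15*4 + 14*5 + 8*4 + 11*10 + 6*7
UFP = 60 + 70 + 32 + 110 + 42
UFP = 314

314


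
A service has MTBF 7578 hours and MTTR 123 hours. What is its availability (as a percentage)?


Availability = MTBF / (MTBF + MTTR)
Availability = 7578 / (7578 + 123)
Availability = 7578 / 7701
Availability = 98.4028%

98.4028%


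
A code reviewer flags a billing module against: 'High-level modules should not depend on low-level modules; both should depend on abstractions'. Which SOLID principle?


This describes the Dependency Inversion Principle (DIP)

Dependency Inversion Principle (DIP)


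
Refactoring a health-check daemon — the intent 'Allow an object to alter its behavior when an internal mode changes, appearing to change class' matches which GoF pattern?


This matches the State pattern

State


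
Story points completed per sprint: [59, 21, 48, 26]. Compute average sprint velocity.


Formula: Avg velocity = Total points / Number of sprints
Points: [59, 21, 48, 26]
Sum = 59 + 21 + 48 + 26 = 154
Avg velocity = 154 / 4 = 38.5 points/sprint

38.5 points/sprint


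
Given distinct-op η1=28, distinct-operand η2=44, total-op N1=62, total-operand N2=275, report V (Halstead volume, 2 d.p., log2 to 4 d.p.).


Formula: V = N * log2(η), where N = N1 + N2 and η = η1 + η2
η = 28 + 44 = 72
N = 62 + 275 = 337
log2(72) ≈ 6.1699
V = 337 * 6.1699 = 2079.26

2079.26


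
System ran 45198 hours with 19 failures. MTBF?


Formula: MTBF = Total operating time / Number of failures
MTBF = 45198 / 19
MTBF = 2378.84 hours

2378.84 hours


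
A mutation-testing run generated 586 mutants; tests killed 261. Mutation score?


Mutation score = killed / total * 100
Mutation score = 261 / 586 * 100
Mutation score = 44.54%

44.54%


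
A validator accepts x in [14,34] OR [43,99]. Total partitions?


Valid ranges: [14,34] and [43,99]
Class 1: x < 14 — invalid
Class 2: 14 ≤ x ≤ 34 — valid
Class 3: 34 < x < 43 — invalid (gap between ranges)
Class 4: 43 ≤ x ≤ 99 — valid
Class 5: x > 99 — invalid
Total equivalence classes: 5

5 equivalence classes


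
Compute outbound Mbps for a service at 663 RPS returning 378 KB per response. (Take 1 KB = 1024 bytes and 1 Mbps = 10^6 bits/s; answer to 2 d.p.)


Formula: Mbps = payload_bytes * RPS * 8 / 1e6
Payload per request = 378 KB = 378 * 1024 = 387072 bytes
Total bytes/sec = 387072 * 663 = 256628736
Total bits/sec = 256628736 * 8 = 2053029888
Mbps = 2053029888 / 1e6 = 2053.03

2053.03 Mbps


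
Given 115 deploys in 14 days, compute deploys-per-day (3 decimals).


Formula: deployments per day = releases / days
= 115 / 14
= 8.214 deploys/day
(equivalently, 57.5 deploys/week)

8.214 deploys/day


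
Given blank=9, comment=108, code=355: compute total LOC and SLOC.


Total LOC = blank + comment + code
Total LOC = 9 + 108 + 355 = 472
SLOC (source only) = code = 355

Total LOC: 472, SLOC: 355


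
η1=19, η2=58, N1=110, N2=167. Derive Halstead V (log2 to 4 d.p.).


Formula: V = N * log2(η), where N = N1 + N2 and η = η1 + η2
η = 19 + 58 = 77
N = 110 + 167 = 277
log2(77) ≈ 6.2668
V = 277 * 6.2668 = 1735.90

1735.90


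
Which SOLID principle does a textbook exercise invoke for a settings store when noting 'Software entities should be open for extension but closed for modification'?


This describes the Open/Closed Principle (OCP)

Open/Closed Principle (OCP)


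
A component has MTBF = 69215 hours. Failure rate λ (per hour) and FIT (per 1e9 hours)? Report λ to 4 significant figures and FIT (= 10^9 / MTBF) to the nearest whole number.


Formula: λ = 1 / MTBF; FIT = λ × 1e9 = 1e9 / MTBF
λ = 1 / 69215 ≈ 1.445e-05 failures/hour
FIT = 1e9 / 69215 ≈ 14448 failures per 1e9 hours (nearest whole number)

λ = 1.445e-05 /h, FIT = 14448


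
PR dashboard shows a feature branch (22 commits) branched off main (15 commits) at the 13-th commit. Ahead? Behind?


Common ancestor: commit #13
feature commits after divergence: 22 - 13 = 9
main commits after divergence: 15 - 13 = 2
feature is 9 commits ahead of main
main is 2 commits ahead of feature

feature ahead: 9, main ahead: 2


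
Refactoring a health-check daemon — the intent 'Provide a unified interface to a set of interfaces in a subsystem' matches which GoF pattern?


This matches the Facade pattern

Facade


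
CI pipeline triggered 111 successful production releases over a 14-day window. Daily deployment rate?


Formula: deployments per day = releases / days
= 111 / 14
= 7.929 deploys/day
(equivalently, 55.5 deploys/week)

7.929 deploys/day


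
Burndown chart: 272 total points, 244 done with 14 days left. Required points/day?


Formula: Required rate = Remaining points / Days left
Remaining = 272 - 244 = 28 points
Required rate = 28 / 14 = 2.0 points/day

2.0 points/day


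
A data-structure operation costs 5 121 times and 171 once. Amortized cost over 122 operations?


Formula: Amortized cost = Total cost / Operations
Total cost = (121 * 5) + (1 * 171)
Total cost = 605 + 171 = 776
Amortized = 776 / 122 = 6.3607

6.3607


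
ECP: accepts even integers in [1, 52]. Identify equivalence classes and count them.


Constraint: even integers in [1, 52]
Class 1: x < 1 — out-of-range invalid
Class 2: x in [1,52] but odd — wrong type invalid
Class 3: x in [1,52] and even — valid
Class 4: x > 52 — out-of-range invalid
Total equivalence classes: 4

4 equivalence classes


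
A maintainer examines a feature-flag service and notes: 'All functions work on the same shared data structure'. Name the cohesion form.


Reasoning: Functions share data
Type: Communicational cohesion

Communicational cohesion


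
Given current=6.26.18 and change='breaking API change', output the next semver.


Current: 6.26.18
Change category: 'breaking API change' → major bump
SemVer rule: major bump → increment MAJOR, reset MINOR and PATCH to 0
New: 7.0.0

7.0.0


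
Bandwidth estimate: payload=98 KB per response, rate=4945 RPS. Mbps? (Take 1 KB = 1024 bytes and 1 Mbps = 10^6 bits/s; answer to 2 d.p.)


Formula: Mbps = payload_bytes * RPS * 8 / 1e6
Payload per request = 98 KB = 98 * 1024 = 100352 bytes
Total bytes/sec = 100352 * 4945 = 496240640
Total bits/sec = 496240640 * 8 = 3969925120
Mbps = 3969925120 / 1e6 = 3969.93

3969.93 Mbps
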